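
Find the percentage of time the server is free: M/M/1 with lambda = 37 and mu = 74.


Idle fraction = (1 - rho) * 100 = (1 - 37/74) * 100 = 50.0%

50.0%


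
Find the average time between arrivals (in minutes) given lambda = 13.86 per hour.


Mean interarrival time = 60/lambda = 60/13.86 = 4.33 minutes

4.33 minutes


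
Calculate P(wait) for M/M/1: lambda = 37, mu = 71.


P(wait) = rho = lambda/mu = 37/71 = 0.5211

0.5211


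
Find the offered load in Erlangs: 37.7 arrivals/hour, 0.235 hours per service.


Offered load a = lambda * E[S] = 37.7 * 0.235 = 8.86 Erlangs

8.86 Erlangs


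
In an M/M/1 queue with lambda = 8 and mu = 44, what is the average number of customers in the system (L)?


rho = 8/44; L = rho/(1-rho) = 0.22

0.22


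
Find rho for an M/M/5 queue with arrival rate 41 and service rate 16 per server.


rho = lambda/(c*mu) = 41/(5*16) = 0.5125

0.5125


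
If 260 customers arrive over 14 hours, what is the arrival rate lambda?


lambda = total arrivals / time = 260 / 14 = 18.57 per hour

18.57 per hour


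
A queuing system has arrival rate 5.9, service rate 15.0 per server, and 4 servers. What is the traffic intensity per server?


rho = lambda / (c * mu) = 5.9 / (4 * 15.0) = 0.0983

0.0983


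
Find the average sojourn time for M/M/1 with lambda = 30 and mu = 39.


W = 1/(mu - lambda) = 1/(39 - 30) = 0.1111 hours

0.1111 hours


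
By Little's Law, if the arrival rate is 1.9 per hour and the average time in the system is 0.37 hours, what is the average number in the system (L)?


L = lambda * W = 1.9 * 0.37 = 0.7

0.7


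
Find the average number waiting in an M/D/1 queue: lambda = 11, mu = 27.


M/D/1: Lq = rho^2 / (2*(1-rho)) where rho = 11/27; Lq = 0.14

0.14


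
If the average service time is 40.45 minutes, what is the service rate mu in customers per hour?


mu = 60 / avg_service_time = 60 / 40.45 = 1.48 per hour

1.48 per hour


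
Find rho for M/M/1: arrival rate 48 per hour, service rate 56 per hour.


rho = lambda/mu = 48/56 = 0.8571

0.8571


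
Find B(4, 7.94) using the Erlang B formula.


B(N,A) = (A^N/N!) / sum(A^k/k!, k=0..N) with N=4, A=7.94 = 0.572

0.572


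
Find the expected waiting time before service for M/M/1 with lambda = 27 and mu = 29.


rho = 27/29; Wq = rho/(mu - lambda) = 0.4655 hours

0.4655 hours


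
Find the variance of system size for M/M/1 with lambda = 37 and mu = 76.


rho = 37/76; Var(N) = rho/(1-rho)^2 = 1.85

1.85


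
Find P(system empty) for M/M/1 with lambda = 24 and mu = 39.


P0 = 1 - rho = 1 - 24/39 = 0.3846

0.3846


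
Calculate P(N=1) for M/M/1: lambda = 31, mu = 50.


rho = 31/50; P(n) = (1-rho)*rho^n = (1-31/50)*(31/50)^1 = 0.2356

0.2356


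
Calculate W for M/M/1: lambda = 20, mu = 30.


W = 1/(mu - lambda) = 1/(30 - 20) = 0.1 hours

0.1 hours


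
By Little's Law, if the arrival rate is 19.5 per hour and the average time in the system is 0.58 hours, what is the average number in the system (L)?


L = lambda * W = 19.5 * 0.58 = 11.31

11.31


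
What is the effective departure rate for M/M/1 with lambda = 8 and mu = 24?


For a stable queue (lambda < mu), throughput = lambda = 8 per hour

8 per hour


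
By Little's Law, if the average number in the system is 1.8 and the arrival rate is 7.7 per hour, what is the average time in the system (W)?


W = L / lambda = 1.8 / 7.7 = 0.2338 hours

0.2338 hours


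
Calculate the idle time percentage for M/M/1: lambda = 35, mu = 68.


Idle fraction = (1 - rho) * 100 = (1 - 35/68) * 100 = 48.5%

48.5%


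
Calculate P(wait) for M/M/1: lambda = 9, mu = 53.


P(wait) = rho = lambda/mu = 9/53 = 0.1698

0.1698


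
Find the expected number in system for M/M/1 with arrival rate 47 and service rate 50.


rho = 47/50; L = rho/(1-rho) = 15.67

15.67


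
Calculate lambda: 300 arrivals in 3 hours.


lambda = total arrivals / time = 300 / 3 = 100.0 per hour

100.0 per hour


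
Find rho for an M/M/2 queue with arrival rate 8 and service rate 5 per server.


rho = lambda/(c*mu) = 8/(2*5) = 0.8

0.8


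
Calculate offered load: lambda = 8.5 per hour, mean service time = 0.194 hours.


Offered load a = lambda * E[S] = 8.5 * 0.194 = 1.65 Erlangs

1.65 Erlangs


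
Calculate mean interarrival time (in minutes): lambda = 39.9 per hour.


Mean interarrival time = 60/lambda = 60/39.9 = 1.5 minutes

1.5 minutes


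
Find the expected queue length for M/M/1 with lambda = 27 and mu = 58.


rho = 27/58; Lq = rho^2/(1-rho) = 0.41

0.41


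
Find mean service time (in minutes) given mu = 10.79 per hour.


Mean service time = 60/mu = 60/10.79 = 5.56 minutes

5.56 minutes


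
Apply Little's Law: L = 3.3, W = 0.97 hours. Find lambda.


lambda = L / W = 3.3 / 0.97 = 3.4 per hour

3.4 per hour


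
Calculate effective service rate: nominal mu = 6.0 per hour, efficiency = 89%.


Effective rate = mu * efficiency = 6.0 * 0.89 = 5.34 per hour

5.34 per hour


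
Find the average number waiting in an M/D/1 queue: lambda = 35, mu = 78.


M/D/1: Lq = rho^2 / (2*(1-rho)) where rho = 35/78; Lq = 0.18

0.18


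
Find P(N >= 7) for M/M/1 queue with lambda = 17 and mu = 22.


P(N >= 7) = rho^7 = (17/22)^7 = 0.1645

0.1645


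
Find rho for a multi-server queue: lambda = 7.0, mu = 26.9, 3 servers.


rho = lambda / (c * mu) = 7.0 / (3 * 26.9) = 0.0867

0.0867


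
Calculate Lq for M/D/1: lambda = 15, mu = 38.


M/D/1: Lq = rho^2 / (2*(1-rho)) where rho = 15/38; Lq = 0.13

0.13


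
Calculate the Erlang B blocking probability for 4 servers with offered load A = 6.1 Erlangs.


B(N,A) = (A^N/N!) / sum(A^k/k!, k=0..N) with N=4, A=6.1 = 0.4759

0.4759


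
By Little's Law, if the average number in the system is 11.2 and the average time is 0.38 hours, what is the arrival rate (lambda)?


lambda = L / W = 11.2 / 0.38 = 29.47 per hour

29.47 per hour


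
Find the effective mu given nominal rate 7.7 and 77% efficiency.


Effective rate = mu * efficiency = 7.7 * 0.77 = 5.93 per hour

5.93 per hour


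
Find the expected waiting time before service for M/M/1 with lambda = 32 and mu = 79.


rho = 32/79; Wq = rho/(mu - lambda) = 0.0086 hours

0.0086 hours


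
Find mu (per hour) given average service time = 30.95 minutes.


mu = 60 / avg_service_time = 60 / 30.95 = 1.94 per hour

1.94 per hour


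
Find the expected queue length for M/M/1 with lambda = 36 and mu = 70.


rho = 36/70; Lq = rho^2/(1-rho) = 0.54

0.54


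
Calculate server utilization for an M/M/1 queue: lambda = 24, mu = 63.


rho = lambda/mu = 24/63 = 0.381

0.381


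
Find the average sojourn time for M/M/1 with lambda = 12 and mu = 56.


W = 1/(mu - lambda) = 1/(56 - 12) = 0.0227 hours

0.0227 hours


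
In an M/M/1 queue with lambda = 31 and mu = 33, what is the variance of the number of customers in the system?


rho = 31/33; Var(N) = rho/(1-rho)^2 = 255.75

255.75


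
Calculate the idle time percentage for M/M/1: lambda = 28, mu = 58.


Idle fraction = (1 - rho) * 100 = (1 - 28/58) * 100 = 51.7%

51.7%


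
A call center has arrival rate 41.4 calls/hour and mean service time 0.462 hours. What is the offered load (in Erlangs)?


Offered load a = lambda * E[S] = 41.4 * 0.462 = 19.13 Erlangs

19.13 Erlangs


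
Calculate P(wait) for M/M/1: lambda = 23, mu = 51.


P(wait) = rho = lambda/mu = 23/51 = 0.451

0.451


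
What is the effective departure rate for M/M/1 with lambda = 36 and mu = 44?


For a stable queue (lambda < mu), throughput = lambda = 36 per hour

36 per hour


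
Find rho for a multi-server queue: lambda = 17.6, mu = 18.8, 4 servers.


rho = lambda / (c * mu) = 17.6 / (4 * 18.8) = 0.234

0.234


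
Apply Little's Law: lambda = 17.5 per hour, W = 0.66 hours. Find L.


L = lambda * W = 17.5 * 0.66 = 11.55

11.55


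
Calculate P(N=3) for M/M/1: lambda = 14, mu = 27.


rho = 14/27; P(n) = (1-rho)*rho^n = (1-14/27)*(14/27)^3 = 0.0671

0.0671


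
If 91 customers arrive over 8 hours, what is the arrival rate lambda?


lambda = total arrivals / time = 91 / 8 = 11.38 per hour

11.38 per hour


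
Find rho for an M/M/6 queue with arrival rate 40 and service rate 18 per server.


rho = lambda/(c*mu) = 40/(6*18) = 0.3704

0.3704


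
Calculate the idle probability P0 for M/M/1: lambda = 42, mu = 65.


P0 = 1 - rho = 1 - 42/65 = 0.3538

0.3538


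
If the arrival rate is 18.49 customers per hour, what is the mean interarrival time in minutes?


Mean interarrival time = 60/lambda = 60/18.49 = 3.24 minutes

3.24 minutes


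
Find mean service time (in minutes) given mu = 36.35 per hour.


Mean service time = 60/mu = 60/36.35 = 1.65 minutes

1.65 minutes


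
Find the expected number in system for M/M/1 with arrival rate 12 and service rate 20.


rho = 12/20; L = rho/(1-rho) = 1.5

1.5


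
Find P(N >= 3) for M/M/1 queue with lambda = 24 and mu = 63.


P(N >= 3) = rho^3 = (24/63)^3 = 0.0553

0.0553


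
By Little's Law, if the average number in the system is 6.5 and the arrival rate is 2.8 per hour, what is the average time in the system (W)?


W = L / lambda = 6.5 / 2.8 = 2.3214 hours

2.3214 hours


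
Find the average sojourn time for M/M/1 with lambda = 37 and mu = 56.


W = 1/(mu - lambda) = 1/(56 - 37) = 0.0526 hours

0.0526 hours


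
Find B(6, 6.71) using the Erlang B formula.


B(N,A) = (A^N/N!) / sum(A^k/k!, k=0..N) with N=6, A=6.71 = 0.3129

0.3129


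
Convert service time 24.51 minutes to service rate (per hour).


mu = 60 / avg_service_time = 60 / 24.51 = 2.45 per hour

2.45 per hour


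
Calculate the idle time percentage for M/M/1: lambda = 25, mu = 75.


Idle fraction = (1 - rho) * 100 = (1 - 25/75) * 100 = 66.7%

66.7%


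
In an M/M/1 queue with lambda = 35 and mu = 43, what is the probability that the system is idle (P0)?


P0 = 1 - rho = 1 - 35/43 = 0.186

0.186


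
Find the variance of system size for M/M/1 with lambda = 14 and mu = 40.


rho = 14/40; Var(N) = rho/(1-rho)^2 = 0.83

0.83


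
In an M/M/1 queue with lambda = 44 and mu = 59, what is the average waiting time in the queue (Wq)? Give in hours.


rho = 44/59; Wq = rho/(mu - lambda) = 0.0497 hours

0.0497 hours


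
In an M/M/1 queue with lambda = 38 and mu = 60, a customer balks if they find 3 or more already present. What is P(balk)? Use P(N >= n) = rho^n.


P(N >= 3) = rho^3 = (38/60)^3 = 0.254

0.254


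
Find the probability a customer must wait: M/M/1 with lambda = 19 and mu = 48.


P(wait) = rho = lambda/mu = 19/48 = 0.3958

0.3958


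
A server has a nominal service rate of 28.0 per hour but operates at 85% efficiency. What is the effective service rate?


Effective rate = mu * efficiency = 28.0 * 0.85 = 23.8 per hour

23.8 per hour


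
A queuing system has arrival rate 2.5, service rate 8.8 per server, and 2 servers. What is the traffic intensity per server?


rho = lambda / (c * mu) = 2.5 / (2 * 8.8) = 0.142

0.142


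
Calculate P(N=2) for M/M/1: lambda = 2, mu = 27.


rho = 2/27; P(n) = (1-rho)*rho^n = (1-2/27)*(2/27)^2 = 0.0051

0.0051


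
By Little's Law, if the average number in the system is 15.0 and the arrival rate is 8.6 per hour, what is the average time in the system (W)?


W = L / lambda = 15.0 / 8.6 = 1.7442 hours

1.7442 hours


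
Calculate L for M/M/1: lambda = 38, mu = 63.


rho = 38/63; L = rho/(1-rho) = 1.52

1.52


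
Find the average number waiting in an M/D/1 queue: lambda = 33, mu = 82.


M/D/1: Lq = rho^2 / (2*(1-rho)) where rho = 33/82; Lq = 0.14

0.14


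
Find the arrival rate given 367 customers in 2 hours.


lambda = total arrivals / time = 367 / 2 = 183.5 per hour

183.5 per hour


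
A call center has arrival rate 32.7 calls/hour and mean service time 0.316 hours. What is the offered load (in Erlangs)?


Offered load a = lambda * E[S] = 32.7 * 0.316 = 10.33 Erlangs

10.33 Erlangs


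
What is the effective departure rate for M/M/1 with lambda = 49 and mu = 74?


For a stable queue (lambda < mu), throughput = lambda = 49 per hour

49 per hour


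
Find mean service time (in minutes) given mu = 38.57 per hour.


Mean service time = 60/mu = 60/38.57 = 1.56 minutes

1.56 minutes


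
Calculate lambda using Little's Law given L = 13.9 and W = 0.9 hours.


lambda = L / W = 13.9 / 0.9 = 15.44 per hour

15.44 per hour


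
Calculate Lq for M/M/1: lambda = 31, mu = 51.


rho = 31/51; Lq = rho^2/(1-rho) = 0.94

0.94


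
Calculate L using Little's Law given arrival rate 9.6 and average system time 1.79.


L = lambda * W = 9.6 * 1.79 = 17.18

17.18


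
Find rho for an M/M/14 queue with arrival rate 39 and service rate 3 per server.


rho = lambda/(c*mu) = 39/(14*3) = 0.9286

0.9286


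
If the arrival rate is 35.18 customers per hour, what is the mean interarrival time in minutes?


Mean interarrival time = 60/lambda = 60/35.18 = 1.71 minutes

1.71 minutes


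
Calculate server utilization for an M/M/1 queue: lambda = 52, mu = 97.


rho = lambda/mu = 52/97 = 0.5361

0.5361


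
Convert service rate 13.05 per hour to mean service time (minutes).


Mean service time = 60/mu = 60/13.05 = 4.6 minutes

4.6 minutes


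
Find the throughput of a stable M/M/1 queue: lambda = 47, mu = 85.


For a stable queue (lambda < mu), throughput = lambda = 47 per hour

47 per hour


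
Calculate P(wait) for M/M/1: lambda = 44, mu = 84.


P(wait) = rho = lambda/mu = 44/84 = 0.5238

0.5238


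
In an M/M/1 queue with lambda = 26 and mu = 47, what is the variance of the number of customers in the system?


rho = 26/47; Var(N) = rho/(1-rho)^2 = 2.77

2.77


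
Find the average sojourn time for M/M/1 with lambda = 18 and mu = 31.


W = 1/(mu - lambda) = 1/(31 - 18) = 0.0769 hours

0.0769 hours


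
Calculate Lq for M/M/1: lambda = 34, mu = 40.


rho = 34/40; Lq = rho^2/(1-rho) = 4.82

4.82


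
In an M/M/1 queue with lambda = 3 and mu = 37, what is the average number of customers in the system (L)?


rho = 3/37; L = rho/(1-rho) = 0.09

0.09


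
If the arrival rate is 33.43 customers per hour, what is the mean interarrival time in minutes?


Mean interarrival time = 60/lambda = 60/33.43 = 1.79 minutes

1.79 minutes


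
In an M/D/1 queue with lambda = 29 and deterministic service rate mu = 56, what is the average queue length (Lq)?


M/D/1: Lq = rho^2 / (2*(1-rho)) where rho = 29/56; Lq = 0.28

0.28


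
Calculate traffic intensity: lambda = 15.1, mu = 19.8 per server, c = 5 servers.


rho = lambda / (c * mu) = 15.1 / (5 * 19.8) = 0.1525

0.1525


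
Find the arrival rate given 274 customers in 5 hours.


lambda = total arrivals / time = 274 / 5 = 54.8 per hour

54.8 per hour


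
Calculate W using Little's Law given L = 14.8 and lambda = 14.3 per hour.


W = L / lambda = 14.8 / 14.3 = 1.035 hours

1.035 hours


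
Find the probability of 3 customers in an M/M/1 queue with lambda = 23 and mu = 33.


rho = 23/33; P(n) = (1-rho)*rho^n = (1-23/33)*(23/33)^3 = 0.1026

0.1026


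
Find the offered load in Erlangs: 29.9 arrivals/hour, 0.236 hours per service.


Offered load a = lambda * E[S] = 29.9 * 0.236 = 7.06 Erlangs

7.06 Erlangs


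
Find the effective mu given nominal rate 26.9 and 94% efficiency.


Effective rate = mu * efficiency = 26.9 * 0.94 = 25.29 per hour

25.29 per hour


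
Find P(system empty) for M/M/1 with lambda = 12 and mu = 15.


P0 = 1 - rho = 1 - 12/15 = 0.2

0.2


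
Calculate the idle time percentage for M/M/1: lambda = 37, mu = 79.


Idle fraction = (1 - rho) * 100 = (1 - 37/79) * 100 = 53.2%

53.2%


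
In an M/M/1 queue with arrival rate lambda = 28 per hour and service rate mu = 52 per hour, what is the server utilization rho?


rho = lambda/mu = 28/52 = 0.5385

0.5385


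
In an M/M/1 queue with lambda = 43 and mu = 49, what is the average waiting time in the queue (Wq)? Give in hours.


rho = 43/49; Wq = rho/(mu - lambda) = 0.1463 hours

0.1463 hours


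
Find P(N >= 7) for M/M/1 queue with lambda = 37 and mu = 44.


P(N >= 7) = rho^7 = (37/44)^7 = 0.2973

0.2973


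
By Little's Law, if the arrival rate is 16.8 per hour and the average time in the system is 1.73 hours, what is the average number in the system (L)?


L = lambda * W = 16.8 * 1.73 = 29.06

29.06


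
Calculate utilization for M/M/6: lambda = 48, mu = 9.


rho = lambda/(c*mu) = 48/(6*9) = 0.8889

0.8889


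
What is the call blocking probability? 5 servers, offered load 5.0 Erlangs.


B(N,A) = (A^N/N!) / sum(A^k/k!, k=0..N) with N=5, A=5.0 = 0.2849

0.2849


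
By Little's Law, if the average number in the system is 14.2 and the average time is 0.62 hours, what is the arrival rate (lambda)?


lambda = L / W = 14.2 / 0.62 = 22.9 per hour

22.9 per hour


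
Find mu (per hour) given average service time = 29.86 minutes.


mu = 60 / avg_service_time = 60 / 29.86 = 2.01 per hour

2.01 per hour


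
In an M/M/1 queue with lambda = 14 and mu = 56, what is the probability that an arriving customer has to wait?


P(wait) = rho = lambda/mu = 14/56 = 0.25

0.25


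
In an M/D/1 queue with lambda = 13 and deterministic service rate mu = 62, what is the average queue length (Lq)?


M/D/1: Lq = rho^2 / (2*(1-rho)) where rho = 13/62; Lq = 0.03

0.03


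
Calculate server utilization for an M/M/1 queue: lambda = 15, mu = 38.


rho = lambda/mu = 15/38 = 0.3947

0.3947


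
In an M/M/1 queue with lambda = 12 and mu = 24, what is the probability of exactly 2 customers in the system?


rho = 12/24; P(n) = (1-rho)*rho^n = (1-12/24)*(12/24)^2 = 0.125

0.125


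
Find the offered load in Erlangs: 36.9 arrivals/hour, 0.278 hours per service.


Offered load a = lambda * E[S] = 36.9 * 0.278 = 10.26 Erlangs

10.26 Erlangs


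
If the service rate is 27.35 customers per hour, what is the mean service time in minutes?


Mean service time = 60/mu = 60/27.35 = 2.19 minutes

2.19 minutes


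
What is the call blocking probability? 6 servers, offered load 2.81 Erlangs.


B(N,A) = (A^N/N!) / sum(A^k/k!, k=0..N) with N=6, A=2.81 = 0.0422

0.0422


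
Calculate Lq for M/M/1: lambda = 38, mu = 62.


rho = 38/62; Lq = rho^2/(1-rho) = 0.97

0.97


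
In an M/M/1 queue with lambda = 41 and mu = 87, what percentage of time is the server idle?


Idle fraction = (1 - rho) * 100 = (1 - 41/87) * 100 = 52.9%

52.9%


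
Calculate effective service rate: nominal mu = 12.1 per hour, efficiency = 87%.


Effective rate = mu * efficiency = 12.1 * 0.87 = 10.53 per hour

10.53 per hour


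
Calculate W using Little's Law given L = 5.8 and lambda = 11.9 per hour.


W = L / lambda = 5.8 / 11.9 = 0.4874 hours

0.4874 hours


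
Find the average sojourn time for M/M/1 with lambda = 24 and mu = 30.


W = 1/(mu - lambda) = 1/(30 - 24) = 0.1667 hours

0.1667 hours


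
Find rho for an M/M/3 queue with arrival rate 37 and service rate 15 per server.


rho = lambda/(c*mu) = 37/(3*15) = 0.8222

0.8222


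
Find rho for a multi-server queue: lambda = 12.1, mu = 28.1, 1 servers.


rho = lambda / (c * mu) = 12.1 / (1 * 28.1) = 0.4306

0.4306


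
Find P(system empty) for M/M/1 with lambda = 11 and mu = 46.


P0 = 1 - rho = 1 - 11/46 = 0.7609

0.7609


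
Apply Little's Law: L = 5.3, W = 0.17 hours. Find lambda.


lambda = L / W = 5.3 / 0.17 = 31.18 per hour

31.18 per hour


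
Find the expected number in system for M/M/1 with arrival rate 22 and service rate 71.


rho = 22/71; L = rho/(1-rho) = 0.45

0.45


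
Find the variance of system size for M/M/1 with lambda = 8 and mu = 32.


rho = 8/32; Var(N) = rho/(1-rho)^2 = 0.44

0.44


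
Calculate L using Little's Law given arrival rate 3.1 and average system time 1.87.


L = lambda * W = 3.1 * 1.87 = 5.8

5.8


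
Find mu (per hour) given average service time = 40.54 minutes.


mu = 60 / avg_service_time = 60 / 40.54 = 1.48 per hour

1.48 per hour


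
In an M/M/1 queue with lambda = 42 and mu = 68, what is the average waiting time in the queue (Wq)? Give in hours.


rho = 42/68; Wq = rho/(mu - lambda) = 0.0238 hours

0.0238 hours


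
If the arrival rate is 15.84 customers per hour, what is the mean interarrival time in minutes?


Mean interarrival time = 60/lambda = 60/15.84 = 3.79 minutes

3.79 minutes


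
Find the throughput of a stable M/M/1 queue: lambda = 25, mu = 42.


For a stable queue (lambda < mu), throughput = lambda = 25 per hour

25 per hour


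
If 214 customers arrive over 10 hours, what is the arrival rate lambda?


lambda = total arrivals / time = 214 / 10 = 21.4 per hour

21.4 per hour


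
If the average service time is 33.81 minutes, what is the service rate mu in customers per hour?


mu = 60 / avg_service_time = 60 / 33.81 = 1.77 per hour

1.77 per hour


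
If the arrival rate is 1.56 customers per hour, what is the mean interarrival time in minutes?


Mean interarrival time = 60/lambda = 60/1.56 = 38.46 minutes

38.46 minutes


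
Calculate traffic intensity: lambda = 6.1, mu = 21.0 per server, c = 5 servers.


rho = lambda / (c * mu) = 6.1 / (5 * 21.0) = 0.0581

0.0581


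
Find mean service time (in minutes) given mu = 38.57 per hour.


Mean service time = 60/mu = 60/38.57 = 1.56 minutes

1.56 minutes


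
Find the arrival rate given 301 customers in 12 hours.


lambda = total arrivals / time = 301 / 12 = 25.08 per hour

25.08 per hour


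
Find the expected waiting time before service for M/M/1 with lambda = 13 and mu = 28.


rho = 13/28; Wq = rho/(mu - lambda) = 0.031 hours

0.031 hours


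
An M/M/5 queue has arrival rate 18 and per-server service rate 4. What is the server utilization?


rho = lambda/(c*mu) = 18/(5*4) = 0.9

0.9


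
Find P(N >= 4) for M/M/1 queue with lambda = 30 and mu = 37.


P(N >= 4) = rho^4 = (30/37)^4 = 0.4322

0.4322


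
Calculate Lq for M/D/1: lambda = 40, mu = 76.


M/D/1: Lq = rho^2 / (2*(1-rho)) where rho = 40/76; Lq = 0.29

0.29


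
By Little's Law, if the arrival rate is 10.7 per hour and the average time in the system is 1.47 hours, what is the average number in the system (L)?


L = lambda * W = 10.7 * 1.47 = 15.73

15.73


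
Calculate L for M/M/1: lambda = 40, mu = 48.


rho = 40/48; L = rho/(1-rho) = 5.0

5.0


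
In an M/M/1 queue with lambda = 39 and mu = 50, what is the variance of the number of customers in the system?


rho = 39/50; Var(N) = rho/(1-rho)^2 = 16.12

16.12


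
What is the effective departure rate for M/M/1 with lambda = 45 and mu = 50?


For a stable queue (lambda < mu), throughput = lambda = 45 per hour

45 per hour


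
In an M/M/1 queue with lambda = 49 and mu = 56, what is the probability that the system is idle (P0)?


P0 = 1 - rho = 1 - 49/56 = 0.125

0.125


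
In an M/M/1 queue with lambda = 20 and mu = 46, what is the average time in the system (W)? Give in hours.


W = 1/(mu - lambda) = 1/(46 - 20) = 0.0385 hours

0.0385 hours


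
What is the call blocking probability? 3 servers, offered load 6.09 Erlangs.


B(N,A) = (A^N/N!) / sum(A^k/k!, k=0..N) with N=3, A=6.09 = 0.5949

0.5949


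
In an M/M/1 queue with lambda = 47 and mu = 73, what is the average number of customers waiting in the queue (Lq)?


rho = 47/73; Lq = rho^2/(1-rho) = 1.16

1.16


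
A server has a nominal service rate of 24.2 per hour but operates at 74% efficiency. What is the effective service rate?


Effective rate = mu * efficiency = 24.2 * 0.74 = 17.91 per hour

17.91 per hour


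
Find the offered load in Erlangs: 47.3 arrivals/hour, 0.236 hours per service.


Offered load a = lambda * E[S] = 47.3 * 0.236 = 11.16 Erlangs

11.16 Erlangs


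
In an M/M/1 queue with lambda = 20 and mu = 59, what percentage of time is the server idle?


Idle fraction = (1 - rho) * 100 = (1 - 20/59) * 100 = 66.1%

66.1%


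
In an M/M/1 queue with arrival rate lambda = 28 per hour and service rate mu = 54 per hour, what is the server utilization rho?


rho = lambda/mu = 28/54 = 0.5185

0.5185


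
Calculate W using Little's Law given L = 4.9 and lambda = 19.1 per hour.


W = L / lambda = 4.9 / 19.1 = 0.2565 hours

0.2565 hours


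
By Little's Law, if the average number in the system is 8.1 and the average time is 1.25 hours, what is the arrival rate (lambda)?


lambda = L / W = 8.1 / 1.25 = 6.48 per hour

6.48 per hour


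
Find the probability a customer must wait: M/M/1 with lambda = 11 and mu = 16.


P(wait) = rho = lambda/mu = 11/16 = 0.6875

0.6875


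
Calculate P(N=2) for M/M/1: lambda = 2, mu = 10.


rho = 2/10; P(n) = (1-rho)*rho^n = (1-2/10)*(2/10)^2 = 0.032

0.032


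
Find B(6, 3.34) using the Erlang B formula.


B(N,A) = (A^N/N!) / sum(A^k/k!, k=0..N) with N=6, A=3.34 = 0.0722

0.0722


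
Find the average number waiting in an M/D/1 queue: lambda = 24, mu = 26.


M/D/1: Lq = rho^2 / (2*(1-rho)) where rho = 24/26; Lq = 5.54

5.54


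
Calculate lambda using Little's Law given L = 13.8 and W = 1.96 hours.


lambda = L / W = 13.8 / 1.96 = 7.04 per hour

7.04 per hour


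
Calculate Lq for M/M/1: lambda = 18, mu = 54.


rho = 18/54; Lq = rho^2/(1-rho) = 0.17

0.17


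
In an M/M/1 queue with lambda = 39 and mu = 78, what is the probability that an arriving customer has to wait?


P(wait) = rho = lambda/mu = 39/78 = 0.5

0.5


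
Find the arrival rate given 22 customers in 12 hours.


lambda = total arrivals / time = 22 / 12 = 1.83 per hour

1.83 per hour


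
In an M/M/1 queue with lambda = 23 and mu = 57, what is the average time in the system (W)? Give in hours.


W = 1/(mu - lambda) = 1/(57 - 23) = 0.0294 hours

0.0294 hours


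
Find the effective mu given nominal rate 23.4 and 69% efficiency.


Effective rate = mu * efficiency = 23.4 * 0.69 = 16.15 per hour

16.15 per hour


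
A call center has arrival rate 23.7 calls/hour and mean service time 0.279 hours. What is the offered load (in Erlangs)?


Offered load a = lambda * E[S] = 23.7 * 0.279 = 6.61 Erlangs

6.61 Erlangs


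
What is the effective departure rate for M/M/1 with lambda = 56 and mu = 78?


For a stable queue (lambda < mu), throughput = lambda = 56 per hour

56 per hour


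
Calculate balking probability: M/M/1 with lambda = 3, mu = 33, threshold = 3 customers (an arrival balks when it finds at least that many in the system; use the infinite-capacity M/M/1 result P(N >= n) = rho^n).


P(N >= 3) = rho^3 = (3/33)^3 = 0.0008

0.0008


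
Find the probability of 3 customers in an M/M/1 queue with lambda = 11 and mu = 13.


rho = 11/13; P(n) = (1-rho)*rho^n = (1-11/13)*(11/13)^3 = 0.0932

0.0932


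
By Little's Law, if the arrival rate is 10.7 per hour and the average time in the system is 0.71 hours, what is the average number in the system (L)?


L = lambda * W = 10.7 * 0.71 = 7.6

7.6


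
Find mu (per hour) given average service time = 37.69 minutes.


mu = 60 / avg_service_time = 60 / 37.69 = 1.59 per hour

1.59 per hour


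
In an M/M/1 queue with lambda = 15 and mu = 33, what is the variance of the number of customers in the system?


rho = 15/33; Var(N) = rho/(1-rho)^2 = 1.53

1.53


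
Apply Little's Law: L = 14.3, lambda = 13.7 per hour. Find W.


W = L / lambda = 14.3 / 13.7 = 1.0438 hours

1.0438 hours


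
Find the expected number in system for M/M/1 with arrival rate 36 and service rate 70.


rho = 36/70; L = rho/(1-rho) = 1.06

1.06


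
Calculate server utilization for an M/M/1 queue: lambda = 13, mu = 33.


rho = lambda/mu = 13/33 = 0.3939

0.3939


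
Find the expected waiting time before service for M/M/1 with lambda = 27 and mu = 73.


rho = 27/73; Wq = rho/(mu - lambda) = 0.008 hours

0.008 hours


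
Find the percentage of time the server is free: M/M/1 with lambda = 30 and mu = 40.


Idle fraction = (1 - rho) * 100 = (1 - 30/40) * 100 = 25.0%

25.0%


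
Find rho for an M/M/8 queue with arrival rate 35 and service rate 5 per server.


rho = lambda/(c*mu) = 35/(8*5) = 0.875

0.875


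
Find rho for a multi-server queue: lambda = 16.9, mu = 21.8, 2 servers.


rho = lambda / (c * mu) = 16.9 / (2 * 21.8) = 0.3876

0.3876


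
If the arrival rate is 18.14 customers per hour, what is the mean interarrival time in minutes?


Mean interarrival time = 60/lambda = 60/18.14 = 3.31 minutes

3.31 minutes


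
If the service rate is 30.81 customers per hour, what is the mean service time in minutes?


Mean service time = 60/mu = 60/30.81 = 1.95 minutes

1.95 minutes


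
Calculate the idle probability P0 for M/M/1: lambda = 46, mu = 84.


P0 = 1 - rho = 1 - 46/84 = 0.4524

0.4524


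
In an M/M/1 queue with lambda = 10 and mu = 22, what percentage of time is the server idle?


Idle fraction = (1 - rho) * 100 = (1 - 10/22) * 100 = 54.5%

54.5%


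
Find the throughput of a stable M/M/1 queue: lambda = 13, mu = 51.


For a stable queue (lambda < mu), throughput = lambda = 13 per hour

13 per hour


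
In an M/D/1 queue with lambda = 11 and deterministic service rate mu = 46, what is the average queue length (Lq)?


M/D/1: Lq = rho^2 / (2*(1-rho)) where rho = 11/46; Lq = 0.04

0.04


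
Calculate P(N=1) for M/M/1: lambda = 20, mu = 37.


rho = 20/37; P(n) = (1-rho)*rho^n = (1-20/37)*(20/37)^1 = 0.2484

0.2484


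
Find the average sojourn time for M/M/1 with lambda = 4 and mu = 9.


W = 1/(mu - lambda) = 1/(9 - 4) = 0.2 hours

0.2 hours


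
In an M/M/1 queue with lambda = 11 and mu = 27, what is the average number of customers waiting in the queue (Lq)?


rho = 11/27; Lq = rho^2/(1-rho) = 0.28

0.28


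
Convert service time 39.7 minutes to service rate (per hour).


mu = 60 / avg_service_time = 60 / 39.7 = 1.51 per hour

1.51 per hour


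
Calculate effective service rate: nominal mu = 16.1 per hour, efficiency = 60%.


Effective rate = mu * efficiency = 16.1 * 0.6 = 9.66 per hour

9.66 per hour


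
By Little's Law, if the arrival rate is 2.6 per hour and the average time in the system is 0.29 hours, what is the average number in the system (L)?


L = lambda * W = 2.6 * 0.29 = 0.75

0.75


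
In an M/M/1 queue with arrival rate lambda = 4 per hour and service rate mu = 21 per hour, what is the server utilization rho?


rho = lambda/mu = 4/21 = 0.1905

0.1905


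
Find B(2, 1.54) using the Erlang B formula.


B(N,A) = (A^N/N!) / sum(A^k/k!, k=0..N) with N=2, A=1.54 = 0.3183

0.3183


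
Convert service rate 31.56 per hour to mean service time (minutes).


Mean service time = 60/mu = 60/31.56 = 1.9 minutes

1.9 minutes


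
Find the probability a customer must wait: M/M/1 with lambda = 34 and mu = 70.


P(wait) = rho = lambda/mu = 34/70 = 0.4857

0.4857


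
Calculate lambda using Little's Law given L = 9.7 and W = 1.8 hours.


lambda = L / W = 9.7 / 1.8 = 5.39 per hour

5.39 per hour


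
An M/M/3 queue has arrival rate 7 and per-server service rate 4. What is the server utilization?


rho = lambda/(c*mu) = 7/(3*4) = 0.5833

0.5833


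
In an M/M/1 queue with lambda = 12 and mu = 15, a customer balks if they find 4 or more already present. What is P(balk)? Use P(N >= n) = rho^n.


P(N >= 4) = rho^4 = (12/15)^4 = 0.4096

0.4096


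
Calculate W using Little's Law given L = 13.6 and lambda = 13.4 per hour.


W = L / lambda = 13.6 / 13.4 = 1.0149 hours

1.0149 hours


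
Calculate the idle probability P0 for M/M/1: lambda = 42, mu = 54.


P0 = 1 - rho = 1 - 42/54 = 0.2222

0.2222


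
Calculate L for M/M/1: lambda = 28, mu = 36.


rho = 28/36; L = rho/(1-rho) = 3.5

3.5


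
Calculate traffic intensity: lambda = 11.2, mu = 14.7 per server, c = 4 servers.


rho = lambda / (c * mu) = 11.2 / (4 * 14.7) = 0.1905

0.1905


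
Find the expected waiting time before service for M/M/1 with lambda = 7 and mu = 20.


rho = 7/20; Wq = rho/(mu - lambda) = 0.0269 hours

0.0269 hours


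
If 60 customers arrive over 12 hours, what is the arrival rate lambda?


lambda = total arrivals / time = 60 / 12 = 5.0 per hour

5.0 per hour


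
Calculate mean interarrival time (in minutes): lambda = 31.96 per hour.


Mean interarrival time = 60/lambda = 60/31.96 = 1.88 minutes

1.88 minutes


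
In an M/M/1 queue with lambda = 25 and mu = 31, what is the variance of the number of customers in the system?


rho = 25/31; Var(N) = rho/(1-rho)^2 = 21.53

21.53


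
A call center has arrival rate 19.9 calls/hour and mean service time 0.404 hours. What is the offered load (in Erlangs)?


Offered load a = lambda * E[S] = 19.9 * 0.404 = 8.04 Erlangs

8.04 Erlangs


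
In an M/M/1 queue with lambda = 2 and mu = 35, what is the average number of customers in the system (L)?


rho = 2/35; L = rho/(1-rho) = 0.06

0.06


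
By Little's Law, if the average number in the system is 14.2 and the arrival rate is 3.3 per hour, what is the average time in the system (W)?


W = L / lambda = 14.2 / 3.3 = 4.303 hours

4.303 hours


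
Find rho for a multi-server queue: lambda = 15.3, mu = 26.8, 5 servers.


rho = lambda / (c * mu) = 15.3 / (5 * 26.8) = 0.1142

0.1142


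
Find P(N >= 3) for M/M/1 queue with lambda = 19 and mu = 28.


P(N >= 3) = rho^3 = (19/28)^3 = 0.3125

0.3125


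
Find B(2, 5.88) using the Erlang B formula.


B(N,A) = (A^N/N!) / sum(A^k/k!, k=0..N) with N=2, A=5.88 = 0.7153

0.7153


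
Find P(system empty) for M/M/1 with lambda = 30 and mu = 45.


P0 = 1 - rho = 1 - 30/45 = 0.3333

0.3333


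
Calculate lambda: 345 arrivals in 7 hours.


lambda = total arrivals / time = 345 / 7 = 49.29 per hour

49.29 per hour


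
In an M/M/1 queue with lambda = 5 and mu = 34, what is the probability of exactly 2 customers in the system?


rho = 5/34; P(n) = (1-rho)*rho^n = (1-5/34)*(5/34)^2 = 0.0184

0.0184


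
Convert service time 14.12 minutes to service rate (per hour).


mu = 60 / avg_service_time = 60 / 14.12 = 4.25 per hour

4.25 per hour


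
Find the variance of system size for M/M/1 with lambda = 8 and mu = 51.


rho = 8/51; Var(N) = rho/(1-rho)^2 = 0.22

0.22


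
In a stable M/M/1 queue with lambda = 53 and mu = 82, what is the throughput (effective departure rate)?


For a stable queue (lambda < mu), throughput = lambda = 53 per hour

53 per hour


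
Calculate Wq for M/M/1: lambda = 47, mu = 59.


rho = 47/59; Wq = rho/(mu - lambda) = 0.0664 hours

0.0664 hours


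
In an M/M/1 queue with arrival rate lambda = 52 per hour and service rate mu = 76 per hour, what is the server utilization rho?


rho = lambda/mu = 52/76 = 0.6842

0.6842


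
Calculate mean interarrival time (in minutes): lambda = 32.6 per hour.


Mean interarrival time = 60/lambda = 60/32.6 = 1.84 minutes

1.84 minutes


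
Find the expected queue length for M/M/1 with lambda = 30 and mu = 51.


rho = 30/51; Lq = rho^2/(1-rho) = 0.84

0.84


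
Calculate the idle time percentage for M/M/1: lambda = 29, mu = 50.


Idle fraction = (1 - rho) * 100 = (1 - 29/50) * 100 = 42.0%

42.0%


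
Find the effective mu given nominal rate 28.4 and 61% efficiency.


Effective rate = mu * efficiency = 28.4 * 0.61 = 17.32 per hour

17.32 per hour


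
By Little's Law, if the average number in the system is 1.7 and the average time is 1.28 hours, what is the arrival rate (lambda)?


lambda = L / W = 1.7 / 1.28 = 1.33 per hour

1.33 per hour


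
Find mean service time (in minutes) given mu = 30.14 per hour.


Mean service time = 60/mu = 60/30.14 = 1.99 minutes

1.99 minutes


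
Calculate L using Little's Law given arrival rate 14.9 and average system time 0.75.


L = lambda * W = 14.9 * 0.75 = 11.18

11.18


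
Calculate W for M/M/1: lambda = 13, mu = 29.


W = 1/(mu - lambda) = 1/(29 - 13) = 0.0625 hours

0.0625 hours


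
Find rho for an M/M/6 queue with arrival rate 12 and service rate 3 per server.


rho = lambda/(c*mu) = 12/(6*3) = 0.6667

0.6667


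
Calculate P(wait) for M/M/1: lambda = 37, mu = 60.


P(wait) = rho = lambda/mu = 37/60 = 0.6167

0.6167


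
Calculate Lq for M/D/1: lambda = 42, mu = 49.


M/D/1: Lq = rho^2 / (2*(1-rho)) where rho = 42/49; Lq = 2.57

2.57


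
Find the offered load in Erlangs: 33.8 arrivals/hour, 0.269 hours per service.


Offered load a = lambda * E[S] = 33.8 * 0.269 = 9.09 Erlangs

9.09 Erlangs


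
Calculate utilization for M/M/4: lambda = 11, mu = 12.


rho = lambda/(c*mu) = 11/(4*12) = 0.2292

0.2292


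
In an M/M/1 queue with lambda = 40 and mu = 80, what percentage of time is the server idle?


Idle fraction = (1 - rho) * 100 = (1 - 40/80) * 100 = 50.0%

50.0%


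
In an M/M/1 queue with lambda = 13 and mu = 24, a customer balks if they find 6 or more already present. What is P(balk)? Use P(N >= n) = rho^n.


P(N >= 6) = rho^6 = (13/24)^6 = 0.0253

0.0253


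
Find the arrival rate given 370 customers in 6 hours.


lambda = total arrivals / time = 370 / 6 = 61.67 per hour

61.67 per hour


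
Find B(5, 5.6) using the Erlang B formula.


B(N,A) = (A^N/N!) / sum(A^k/k!, k=0..N) with N=5, A=5.6 = 0.3316

0.3316


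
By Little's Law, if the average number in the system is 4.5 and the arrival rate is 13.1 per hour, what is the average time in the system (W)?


W = L / lambda = 4.5 / 13.1 = 0.3435 hours

0.3435 hours


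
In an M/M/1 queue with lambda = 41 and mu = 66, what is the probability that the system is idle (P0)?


P0 = 1 - rho = 1 - 41/66 = 0.3788

0.3788


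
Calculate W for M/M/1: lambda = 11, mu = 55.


W = 1/(mu - lambda) = 1/(55 - 11) = 0.0227 hours

0.0227 hours


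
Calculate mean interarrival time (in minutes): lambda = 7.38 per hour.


Mean interarrival time = 60/lambda = 60/7.38 = 8.13 minutes

8.13 minutes


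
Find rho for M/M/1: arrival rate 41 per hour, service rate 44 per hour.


rho = lambda/mu = 41/44 = 0.9318

0.9318


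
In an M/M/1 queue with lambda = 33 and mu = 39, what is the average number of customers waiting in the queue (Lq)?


rho = 33/39; Lq = rho^2/(1-rho) = 4.65

4.65


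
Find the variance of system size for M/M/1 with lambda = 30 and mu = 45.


rho = 30/45; Var(N) = rho/(1-rho)^2 = 6.0

6.0


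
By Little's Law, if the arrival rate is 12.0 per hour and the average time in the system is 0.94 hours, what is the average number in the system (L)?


L = lambda * W = 12.0 * 0.94 = 11.28

11.28


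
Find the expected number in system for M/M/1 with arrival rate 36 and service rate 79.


rho = 36/79; L = rho/(1-rho) = 0.84

0.84


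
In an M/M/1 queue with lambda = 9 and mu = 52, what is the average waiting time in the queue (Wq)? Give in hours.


rho = 9/52; Wq = rho/(mu - lambda) = 0.004 hours

0.004 hours


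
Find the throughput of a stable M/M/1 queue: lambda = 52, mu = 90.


For a stable queue (lambda < mu), throughput = lambda = 52 per hour

52 per hour


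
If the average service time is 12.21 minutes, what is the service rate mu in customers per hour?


mu = 60 / avg_service_time = 60 / 12.21 = 4.91 per hour

4.91 per hour
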